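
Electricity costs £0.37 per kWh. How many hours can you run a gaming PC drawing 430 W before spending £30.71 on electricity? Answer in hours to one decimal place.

193.0 h

Energy available = £30.71 ÷ £0.37/kWh = 83 kWh
Hours = 83 kWh ÷ 0.43 kW = 193.0 h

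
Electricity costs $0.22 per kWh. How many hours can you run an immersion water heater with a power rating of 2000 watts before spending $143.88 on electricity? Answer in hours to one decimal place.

Energy available = $143.88 ÷ $0.22/kWh = 654 kWh
Hours = 654 kWh ÷ 2 kW = 327.0 h

327.0 h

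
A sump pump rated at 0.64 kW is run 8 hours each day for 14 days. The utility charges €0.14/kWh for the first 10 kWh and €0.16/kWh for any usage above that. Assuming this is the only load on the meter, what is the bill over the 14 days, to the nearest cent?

Runtime = 8 h/day × 14 days = 112 h
Energy = 0.64 kW × 112 h = 71.68 kWh
Tier 1 (0–10 kWh): 10 × €0.14 = €1.4
Above 10 kWh: 61.68 × €0.16 = €9.8688
Bill = €11.27

€11.27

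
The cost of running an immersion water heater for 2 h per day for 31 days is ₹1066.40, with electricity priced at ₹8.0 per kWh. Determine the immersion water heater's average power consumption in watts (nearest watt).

Energy = ₹1066.40 ÷ ₹8.0/kWh = 133.3 kWh
Runtime = 2 h/day × 31 days = 62 h
Power = 133.3 kWh ÷ 62 h = 2.15 kW = 2150 W

2150 W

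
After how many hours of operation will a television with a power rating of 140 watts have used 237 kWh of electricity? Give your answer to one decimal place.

Hours = 237 kWh ÷ 0.14 kW = 1692.9 h

1692.9 h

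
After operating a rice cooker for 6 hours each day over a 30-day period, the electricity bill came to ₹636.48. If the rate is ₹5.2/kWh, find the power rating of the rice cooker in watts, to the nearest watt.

680 W

Energy = ₹636.48 ÷ ₹5.2/kWh = 122.4 kWh
Runtime = 6 h/day × 30 days = 180 h
Power = 122.4 kWh ÷ 180 h = 0.68 kW = 680 W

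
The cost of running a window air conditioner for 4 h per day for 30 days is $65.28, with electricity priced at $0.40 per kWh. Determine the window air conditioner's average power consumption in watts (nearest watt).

Energy = $65.28 ÷ $0.40/kWh = 163.2 kWh
Runtime = 4 h/day × 30 days = 120 h
Power = 163.2 kWh ÷ 120 h = 1.36 kW = 1360 W

1360 W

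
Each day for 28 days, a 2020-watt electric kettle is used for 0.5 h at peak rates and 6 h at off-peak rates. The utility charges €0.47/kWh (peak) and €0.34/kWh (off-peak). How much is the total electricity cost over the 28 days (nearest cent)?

Peak energy = 2.02 kW × 0.5 h × 28 = 28.28 kWh
Off-peak energy = 2.02 kW × 6 h × 28 = 339.36 kWh
Cost = 28.28 × €0.47 + 339.36 × €0.34 = €13.2916 + €115.3824 = €128.67

€128.67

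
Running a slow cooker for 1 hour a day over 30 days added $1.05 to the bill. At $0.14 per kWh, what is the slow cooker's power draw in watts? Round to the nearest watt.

250 W

Energy = $1.05 ÷ $0.14/kWh = 7.5 kWh
Runtime = 1 h/day × 30 days = 30 h
Power = 7.5 kWh ÷ 30 h = 0.25 kW = 250 W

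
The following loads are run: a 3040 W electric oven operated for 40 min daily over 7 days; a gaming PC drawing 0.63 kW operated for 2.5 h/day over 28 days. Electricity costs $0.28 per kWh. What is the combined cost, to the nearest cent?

$16.32

electric oven: Runtime = 40 min × 7 = 280 min = 4.666666… h
electric oven: 3.04 kW × 4.666666… h = 14.186666… kWh
gaming PC: Runtime = 2.5 h/day × 28 days = 70 h
gaming PC: 0.63 kW × 70 h = 44.1 kWh
Total energy = 58.286666… kWh
Cost = 58.286666… × $0.28 = $16.32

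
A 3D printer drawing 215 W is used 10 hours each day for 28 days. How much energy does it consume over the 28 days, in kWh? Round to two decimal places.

60.20 kWh

Runtime = 10 h/day × 28 days = 280 h
Energy = 0.215 kW × 280 h = 60.2 kWh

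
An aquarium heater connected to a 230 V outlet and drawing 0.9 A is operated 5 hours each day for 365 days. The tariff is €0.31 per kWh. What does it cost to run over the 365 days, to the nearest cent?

€117.11

Power = 0.9 A × 230 V = 207 W = 0.207 kW
Runtime = 5 h/day × 365 days = 1825 h
Energy = 0.207 kW × 1825 h = 377.775 kWh
Cost = 377.775 kWh × €0.31/kWh = €117.11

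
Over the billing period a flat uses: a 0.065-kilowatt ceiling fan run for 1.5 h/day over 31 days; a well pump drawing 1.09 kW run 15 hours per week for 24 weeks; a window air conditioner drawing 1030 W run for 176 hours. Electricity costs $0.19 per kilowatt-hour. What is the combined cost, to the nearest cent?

ceiling fan: Runtime = 1.5 h/day × 31 days = 46.5 h
ceiling fan: 0.065 kW × 46.5 h = 3.0225 kWh
well pump: Runtime = 15 h/week × 24 weeks = 360 h
well pump: 1.09 kW × 360 h = 392.4 kWh
window air conditioner: 1.03 kW × 176 h = 181.28 kWh
Total energy = 576.7025 kWh
Cost = 576.7025 × $0.19 = $109.57

$109.57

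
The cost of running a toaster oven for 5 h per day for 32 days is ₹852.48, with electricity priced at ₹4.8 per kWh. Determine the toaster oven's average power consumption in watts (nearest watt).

Energy = ₹852.48 ÷ ₹4.8/kWh = 177.6 kWh
Runtime = 5 h/day × 32 days = 160 h
Power = 177.6 kWh ÷ 160 h = 1.11 kW = 1110 W

1110 W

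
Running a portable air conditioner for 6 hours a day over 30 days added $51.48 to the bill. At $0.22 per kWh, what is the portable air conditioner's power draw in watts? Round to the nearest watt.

1300 W

Energy = $51.48 ÷ $0.22/kWh = 234 kWh
Runtime = 6 h/day × 30 days = 180 h
Power = 234 kWh ÷ 180 h = 1.3 kW = 1300 W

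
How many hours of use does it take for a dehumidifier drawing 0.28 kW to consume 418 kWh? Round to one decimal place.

Hours = 418 kWh ÷ 0.28 kW = 1492.9 h

1492.9 h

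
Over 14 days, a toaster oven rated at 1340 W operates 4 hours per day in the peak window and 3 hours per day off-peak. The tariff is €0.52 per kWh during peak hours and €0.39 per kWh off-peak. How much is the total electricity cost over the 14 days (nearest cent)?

Peak energy = 1.34 kW × 4 h × 14 = 75.04 kWh
Off-peak energy = 1.34 kW × 3 h × 14 = 56.28 kWh
Cost = 75.04 × €0.52 + 56.28 × €0.39 = €39.0208 + €21.9492 = €60.97

€60.97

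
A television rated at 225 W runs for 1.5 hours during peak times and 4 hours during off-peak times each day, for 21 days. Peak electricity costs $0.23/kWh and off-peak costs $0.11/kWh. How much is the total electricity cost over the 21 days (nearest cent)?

Peak energy = 0.225 kW × 1.5 h × 21 = 7.0875 kWh
Off-peak energy = 0.225 kW × 4 h × 21 = 18.9 kWh
Cost = 7.0875 × $0.23 + 18.9 × $0.11 = $1.630125 + $2.079 = $3.71

$3.71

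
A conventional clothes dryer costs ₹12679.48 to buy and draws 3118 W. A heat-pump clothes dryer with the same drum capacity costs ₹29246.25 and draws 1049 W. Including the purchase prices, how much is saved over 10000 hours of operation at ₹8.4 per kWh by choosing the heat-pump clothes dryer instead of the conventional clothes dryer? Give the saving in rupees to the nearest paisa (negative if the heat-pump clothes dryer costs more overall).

conventional clothes dryer: ₹12679.48 + (3118/1000) kW × 10000 h × ₹8.4 = ₹12679.48 + ₹261912 = ₹274591.48
heat-pump clothes dryer: ₹29246.25 + (1049/1000) kW × 10000 h × ₹8.4 = ₹29246.25 + ₹88116 = ₹117362.25
Saving = ₹274591.48 − ₹117362.25 = ₹157229.23

₹157229.23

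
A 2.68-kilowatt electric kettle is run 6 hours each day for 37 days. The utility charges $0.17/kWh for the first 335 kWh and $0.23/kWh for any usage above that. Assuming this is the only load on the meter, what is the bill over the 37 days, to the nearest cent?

$116.74

Runtime = 6 h/day × 37 days = 222 h
Energy = 2.68 kW × 222 h = 594.96 kWh
Tier 1 (0–335 kWh): 335 × $0.17 = $56.95
Above 335 kWh: 259.96 × $0.23 = $59.7908
Bill = $116.74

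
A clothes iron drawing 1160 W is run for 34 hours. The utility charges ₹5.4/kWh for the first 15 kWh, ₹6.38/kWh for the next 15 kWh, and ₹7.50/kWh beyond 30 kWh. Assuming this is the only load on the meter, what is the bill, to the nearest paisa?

Energy = 1.16 kW × 34 h = 39.44 kWh
Tier 1 (0–15 kWh): 15 × ₹5.4 = ₹81
Tier 2 (15–30 kWh): 15 × ₹6.38 = ₹95.7
Above 30 kWh: 9.44 × ₹7.50 = ₹70.8
Bill = ₹247.50

₹247.50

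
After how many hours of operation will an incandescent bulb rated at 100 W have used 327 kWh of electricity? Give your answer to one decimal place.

3270.0 h

Hours = 327 kWh ÷ 0.1 kW = 3270.0 h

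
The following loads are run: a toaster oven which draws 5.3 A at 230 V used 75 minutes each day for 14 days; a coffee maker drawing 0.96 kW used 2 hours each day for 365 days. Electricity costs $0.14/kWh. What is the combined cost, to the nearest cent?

$101.10

toaster oven: Power = 5.3 A × 230 V = 1219 W = 1.219 kW
toaster oven: Runtime = 75 min × 14 = 1050 min = 17.5 h
toaster oven: 1.219 kW × 17.5 h = 21.3325 kWh
coffee maker: Runtime = 2 h/day × 365 days = 730 h
coffee maker: 0.96 kW × 730 h = 700.8 kWh
Total energy = 722.1325 kWh
Cost = 722.1325 × $0.14 = $101.10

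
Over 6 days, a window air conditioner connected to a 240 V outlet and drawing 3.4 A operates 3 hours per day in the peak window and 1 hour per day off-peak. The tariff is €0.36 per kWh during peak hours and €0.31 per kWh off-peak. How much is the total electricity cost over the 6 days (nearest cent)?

€6.81

Power = 3.4 A × 240 V = 816 W = 0.816 kW
Peak energy = 0.816 kW × 3 h × 6 = 14.688 kWh
Off-peak energy = 0.816 kW × 1 h × 6 = 4.896 kWh
Cost = 14.688 × €0.36 + 4.896 × €0.31 = €5.28768 + €1.51776 = €6.81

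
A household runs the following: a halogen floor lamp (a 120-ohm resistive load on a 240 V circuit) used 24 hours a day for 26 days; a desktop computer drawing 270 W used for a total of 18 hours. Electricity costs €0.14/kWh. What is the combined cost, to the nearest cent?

€42.61

halogen floor lamp: Power = V²/R = 240²/120 = 480 W = 0.48 kW
halogen floor lamp: Runtime = 24 h × 26 = 624 h
halogen floor lamp: 0.48 kW × 624 h = 299.52 kWh
desktop computer: 0.27 kW × 18 h = 4.86 kWh
Total energy = 304.38 kWh
Cost = 304.38 × €0.14 = €42.61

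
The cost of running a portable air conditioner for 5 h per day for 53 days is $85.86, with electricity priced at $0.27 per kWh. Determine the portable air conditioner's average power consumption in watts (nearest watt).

Energy = $85.86 ÷ $0.27/kWh = 318 kWh
Runtime = 5 h/day × 53 days = 265 h
Power = 318 kWh ÷ 265 h = 1.2 kW = 1200 W

1200 W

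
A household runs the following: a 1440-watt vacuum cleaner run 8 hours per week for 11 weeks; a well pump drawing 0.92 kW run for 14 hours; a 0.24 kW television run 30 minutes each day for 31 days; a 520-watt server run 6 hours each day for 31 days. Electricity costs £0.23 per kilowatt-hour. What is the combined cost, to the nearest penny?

£55.21

vacuum cleaner: Runtime = 8 h/week × 11 weeks = 88 h
vacuum cleaner: 1.44 kW × 88 h = 126.72 kWh
well pump: 0.92 kW × 14 h = 12.88 kWh
television: Runtime = 30 min × 31 = 930 min = 15.5 h
television: 0.24 kW × 15.5 h = 3.72 kWh
server: Runtime = 6 h/day × 31 days = 186 h
server: 0.52 kW × 186 h = 96.72 kWh
Total energy = 240.04 kWh
Cost = 240.04 × £0.23 = £55.21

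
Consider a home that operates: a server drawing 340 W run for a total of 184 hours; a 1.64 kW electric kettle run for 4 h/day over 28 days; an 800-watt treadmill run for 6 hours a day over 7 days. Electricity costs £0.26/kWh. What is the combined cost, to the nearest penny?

server: 0.34 kW × 184 h = 62.56 kWh
electric kettle: Runtime = 4 h/day × 28 days = 112 h
electric kettle: 1.64 kW × 112 h = 183.68 kWh
treadmill: Runtime = 6 h/day × 7 days = 42 h
treadmill: 0.8 kW × 42 h = 33.6 kWh
Total energy = 279.84 kWh
Cost = 279.84 × £0.26 = £72.76

£72.76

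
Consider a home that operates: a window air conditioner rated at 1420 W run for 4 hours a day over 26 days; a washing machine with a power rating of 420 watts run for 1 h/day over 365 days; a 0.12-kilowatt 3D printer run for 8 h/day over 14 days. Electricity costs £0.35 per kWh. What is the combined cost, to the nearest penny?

£110.05

window air conditioner: Runtime = 4 h/day × 26 days = 104 h
window air conditioner: 1.42 kW × 104 h = 147.68 kWh
washing machine: Runtime = 1 h/day × 365 days = 365 h
washing machine: 0.42 kW × 365 h = 153.3 kWh
3D printer: Runtime = 8 h/day × 14 days = 112 h
3D printer: 0.12 kW × 112 h = 13.44 kWh
Total energy = 314.42 kWh
Cost = 314.42 × £0.35 = £110.05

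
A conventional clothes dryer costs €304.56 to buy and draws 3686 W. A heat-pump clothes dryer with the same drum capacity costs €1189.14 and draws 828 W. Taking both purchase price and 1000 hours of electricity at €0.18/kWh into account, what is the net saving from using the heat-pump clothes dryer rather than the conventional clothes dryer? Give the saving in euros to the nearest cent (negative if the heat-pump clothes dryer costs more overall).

conventional clothes dryer: €304.56 + (3686/1000) kW × 1000 h × €0.18 = €304.56 + €663.48 = €968.04
heat-pump clothes dryer: €1189.14 + (828/1000) kW × 1000 h × €0.18 = €1189.14 + €149.04 = €1338.18
Saving = €968.04 − €1338.18 = −€370.14

-€370.14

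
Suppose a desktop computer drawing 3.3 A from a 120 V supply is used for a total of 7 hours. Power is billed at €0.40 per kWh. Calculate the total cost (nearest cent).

€1.11

Power = 3.3 A × 120 V = 396 W = 0.396 kW
Energy = 0.396 kW × 7 h = 2.772 kWh
Cost = 2.772 kWh × €0.40/kWh = €1.11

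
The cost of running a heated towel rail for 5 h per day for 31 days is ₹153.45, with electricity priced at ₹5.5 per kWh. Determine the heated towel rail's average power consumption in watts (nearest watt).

180 W

Energy = ₹153.45 ÷ ₹5.5/kWh = 27.9 kWh
Runtime = 5 h/day × 31 days = 155 h
Power = 27.9 kWh ÷ 155 h = 0.18 kW = 180 W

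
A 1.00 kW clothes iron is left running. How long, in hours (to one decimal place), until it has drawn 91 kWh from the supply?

91.0 h

Hours = 91 kWh ÷ 1 kW = 91.0 h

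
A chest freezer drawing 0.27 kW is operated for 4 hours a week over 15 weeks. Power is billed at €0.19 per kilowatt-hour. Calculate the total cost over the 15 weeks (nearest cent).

€3.08

Runtime = 4 h/week × 15 weeks = 60 h
Energy = 0.27 kW × 60 h = 16.2 kWh
Cost = 16.2 kWh × €0.19/kWh = €3.08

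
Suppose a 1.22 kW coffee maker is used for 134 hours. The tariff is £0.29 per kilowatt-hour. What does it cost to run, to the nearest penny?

£47.41

Energy = 1.22 kW × 134 h = 163.48 kWh
Cost = 163.48 kWh × £0.29/kWh = £47.41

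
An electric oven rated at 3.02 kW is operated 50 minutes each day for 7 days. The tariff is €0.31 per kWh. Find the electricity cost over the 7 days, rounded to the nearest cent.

Runtime = 50 min × 7 = 350 min = 5.833333… h
Energy = 3.02 kW × 5.833333… h = 17.616666… kWh
Cost = 17.616666… kWh × €0.31/kWh = €5.46

€5.46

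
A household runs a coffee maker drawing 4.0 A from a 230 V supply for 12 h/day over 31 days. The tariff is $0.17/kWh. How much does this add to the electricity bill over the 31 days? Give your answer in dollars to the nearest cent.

$58.18

Power = 4.0 A × 230 V = 920 W = 0.92 kW
Runtime = 12 h/day × 31 days = 372 h
Energy = 0.92 kW × 372 h = 342.24 kWh
Cost = 342.24 kWh × $0.17/kWh = $58.18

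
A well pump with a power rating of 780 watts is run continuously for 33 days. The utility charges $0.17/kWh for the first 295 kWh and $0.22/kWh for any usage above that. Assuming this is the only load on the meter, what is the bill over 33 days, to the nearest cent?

$121.16

Runtime = 24 h × 33 = 792 h
Energy = 0.78 kW × 792 h = 617.76 kWh
Tier 1 (0–295 kWh): 295 × $0.17 = $50.15
Above 295 kWh: 322.76 × $0.22 = $71.0072
Bill = $121.16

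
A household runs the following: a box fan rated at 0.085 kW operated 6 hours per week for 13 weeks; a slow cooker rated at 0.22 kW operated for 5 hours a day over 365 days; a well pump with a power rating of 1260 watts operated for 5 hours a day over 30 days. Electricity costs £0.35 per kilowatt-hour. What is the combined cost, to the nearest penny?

£209.00

box fan: Runtime = 6 h/week × 13 weeks = 78 h
box fan: 0.085 kW × 78 h = 6.63 kWh
slow cooker: Runtime = 5 h/day × 365 days = 1825 h
slow cooker: 0.22 kW × 1825 h = 401.5 kWh
well pump: Runtime = 5 h/day × 30 days = 150 h
well pump: 1.26 kW × 150 h = 189 kWh
Total energy = 597.13 kWh
Cost = 597.13 × £0.35 = £209.00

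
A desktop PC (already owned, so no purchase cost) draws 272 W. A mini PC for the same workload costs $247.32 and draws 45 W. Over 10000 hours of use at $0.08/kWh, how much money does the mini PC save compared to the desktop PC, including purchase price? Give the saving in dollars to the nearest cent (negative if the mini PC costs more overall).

-$65.72

desktop PC: $0.00 + (272/1000) kW × 10000 h × $0.08 = $0.00 + $217.6 = $217.6
mini PC: $247.32 + (45/1000) kW × 10000 h × $0.08 = $247.32 + $36 = $283.32
Saving = $217.6 − $283.32 = −$65.72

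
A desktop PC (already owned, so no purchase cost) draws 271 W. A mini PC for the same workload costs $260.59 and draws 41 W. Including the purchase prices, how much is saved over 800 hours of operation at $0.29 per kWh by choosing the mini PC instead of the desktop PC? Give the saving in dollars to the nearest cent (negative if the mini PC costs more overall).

-$207.23

desktop PC: $0.00 + (271/1000) kW × 800 h × $0.29 = $0.00 + $62.872 = $62.872
mini PC: $260.59 + (41/1000) kW × 800 h × $0.29 = $260.59 + $9.512 = $270.102
Saving = $62.872 − $270.102 = −$207.23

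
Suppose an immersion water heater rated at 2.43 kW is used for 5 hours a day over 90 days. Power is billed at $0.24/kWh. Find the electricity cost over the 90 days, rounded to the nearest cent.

Runtime = 5 h/day × 90 days = 450 h
Energy = 2.43 kW × 450 h = 1093.5 kWh
Cost = 1093.5 kWh × $0.24/kWh = $262.44

$262.44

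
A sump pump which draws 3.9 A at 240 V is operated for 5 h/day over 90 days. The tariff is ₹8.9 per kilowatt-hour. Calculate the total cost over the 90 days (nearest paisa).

Power = 3.9 A × 240 V = 936 W = 0.936 kW
Runtime = 5 h/day × 90 days = 450 h
Energy = 0.936 kW × 450 h = 421.2 kWh
Cost = 421.2 kWh × ₹8.9/kWh = ₹3748.68

₹3748.68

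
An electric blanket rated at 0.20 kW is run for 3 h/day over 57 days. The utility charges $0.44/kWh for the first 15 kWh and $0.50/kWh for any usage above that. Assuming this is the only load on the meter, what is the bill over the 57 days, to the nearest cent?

Runtime = 3 h/day × 57 days = 171 h
Energy = 0.2 kW × 171 h = 34.2 kWh
Tier 1 (0–15 kWh): 15 × $0.44 = $6.6
Above 15 kWh: 19.2 × $0.50 = $9.6
Bill = $16.20

$16.20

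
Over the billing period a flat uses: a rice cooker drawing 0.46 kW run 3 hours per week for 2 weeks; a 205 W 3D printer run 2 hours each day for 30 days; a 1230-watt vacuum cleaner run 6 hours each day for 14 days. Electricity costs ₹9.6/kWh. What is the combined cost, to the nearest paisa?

rice cooker: Runtime = 3 h/week × 2 weeks = 6 h
rice cooker: 0.46 kW × 6 h = 2.76 kWh
3D printer: Runtime = 2 h/day × 30 days = 60 h
3D printer: 0.205 kW × 60 h = 12.3 kWh
vacuum cleaner: Runtime = 6 h/day × 14 days = 84 h
vacuum cleaner: 1.23 kW × 84 h = 103.32 kWh
Total energy = 118.38 kWh
Cost = 118.38 × ₹9.6 = ₹1136.45

₹1136.45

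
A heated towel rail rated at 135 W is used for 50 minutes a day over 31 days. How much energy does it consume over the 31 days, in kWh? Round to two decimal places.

Runtime = 50 min × 31 = 1550 min = 25.833333… h
Energy = 0.135 kW × 25.833333… h = 3.4875 kWh ≈ 3.49 kWh

3.49 kWh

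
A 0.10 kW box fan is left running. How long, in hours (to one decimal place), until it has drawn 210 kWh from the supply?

2100.0 h

Hours = 210 kWh ÷ 0.1 kW = 2100.0 h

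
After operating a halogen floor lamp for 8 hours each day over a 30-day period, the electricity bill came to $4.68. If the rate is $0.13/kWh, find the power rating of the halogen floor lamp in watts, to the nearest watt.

Energy = $4.68 ÷ $0.13/kWh = 36 kWh
Runtime = 8 h/day × 30 days = 240 h
Power = 36 kWh ÷ 240 h = 0.15 kW = 150 W

150 W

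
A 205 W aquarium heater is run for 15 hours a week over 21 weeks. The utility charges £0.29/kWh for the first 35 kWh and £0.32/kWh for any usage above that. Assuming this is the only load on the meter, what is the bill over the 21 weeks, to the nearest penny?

Runtime = 15 h/week × 21 weeks = 315 h
Energy = 0.205 kW × 315 h = 64.575 kWh
Tier 1 (0–35 kWh): 35 × £0.29 = £10.15
Above 35 kWh: 29.575 × £0.32 = £9.464
Bill = £19.61

£19.61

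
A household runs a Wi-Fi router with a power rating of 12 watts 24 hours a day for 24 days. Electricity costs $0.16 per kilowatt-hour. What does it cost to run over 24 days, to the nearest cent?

$1.11

Runtime = 24 h × 24 = 576 h
Energy = 0.012 kW × 576 h = 6.912 kWh
Cost = 6.912 kWh × $0.16/kWh = $1.11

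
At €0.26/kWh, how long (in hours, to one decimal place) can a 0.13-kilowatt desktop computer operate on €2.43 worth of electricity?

Energy available = €2.43 ÷ €0.26/kWh = 9.3462 kWh
Hours = 9.3462 kWh ÷ 0.13 kW = 71.9 h

71.9 h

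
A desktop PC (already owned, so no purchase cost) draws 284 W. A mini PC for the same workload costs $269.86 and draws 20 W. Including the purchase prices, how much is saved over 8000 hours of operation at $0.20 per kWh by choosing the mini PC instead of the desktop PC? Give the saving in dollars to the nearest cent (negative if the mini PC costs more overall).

$152.54

desktop PC: $0.00 + (284/1000) kW × 8000 h × $0.20 = $0.00 + $454.4 = $454.4
mini PC: $269.86 + (20/1000) kW × 8000 h × $0.20 = $269.86 + $32 = $301.86
Saving = $454.4 − $301.86 = $152.54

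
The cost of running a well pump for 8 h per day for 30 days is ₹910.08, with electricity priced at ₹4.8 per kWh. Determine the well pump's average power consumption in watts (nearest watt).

Energy = ₹910.08 ÷ ₹4.8/kWh = 189.6 kWh
Runtime = 8 h/day × 30 days = 240 h
Power = 189.6 kWh ÷ 240 h = 0.79 kW = 790 W

790 W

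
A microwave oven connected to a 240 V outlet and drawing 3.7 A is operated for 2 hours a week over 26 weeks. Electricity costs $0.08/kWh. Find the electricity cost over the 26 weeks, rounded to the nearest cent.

$3.69

Power = 3.7 A × 240 V = 888 W = 0.888 kW
Runtime = 2 h/week × 26 weeks = 52 h
Energy = 0.888 kW × 52 h = 46.176 kWh
Cost = 46.176 kWh × $0.08/kWh = $3.69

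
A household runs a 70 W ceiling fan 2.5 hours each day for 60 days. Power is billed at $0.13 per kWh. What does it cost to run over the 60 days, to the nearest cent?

Runtime = 2.5 h/day × 60 days = 150 h
Energy = 0.07 kW × 150 h = 10.5 kWh
Cost = 10.5 kWh × $0.13/kWh = $1.37

$1.37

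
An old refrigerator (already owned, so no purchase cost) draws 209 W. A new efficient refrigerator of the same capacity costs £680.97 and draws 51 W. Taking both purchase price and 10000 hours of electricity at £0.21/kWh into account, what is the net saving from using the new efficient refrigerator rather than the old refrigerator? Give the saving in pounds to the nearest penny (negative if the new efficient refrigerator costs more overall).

-£349.17

old refrigerator: £0.00 + (209/1000) kW × 10000 h × £0.21 = £0.00 + £438.9 = £438.9
new efficient refrigerator: £680.97 + (51/1000) kW × 10000 h × £0.21 = £680.97 + £107.1 = £788.07
Saving = £438.9 − £788.07 = −£349.17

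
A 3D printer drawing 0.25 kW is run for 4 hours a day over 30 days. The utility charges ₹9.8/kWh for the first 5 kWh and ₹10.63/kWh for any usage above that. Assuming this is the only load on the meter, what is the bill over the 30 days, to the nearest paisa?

₹314.75

Runtime = 4 h/day × 30 days = 120 h
Energy = 0.25 kW × 120 h = 30 kWh
Tier 1 (0–5 kWh): 5 × ₹9.8 = ₹49
Above 5 kWh: 25 × ₹10.63 = ₹265.75
Bill = ₹314.75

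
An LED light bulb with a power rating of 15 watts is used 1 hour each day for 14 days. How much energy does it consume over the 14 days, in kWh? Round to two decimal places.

Runtime = 1 h/day × 14 days = 14 h
Energy = 0.015 kW × 14 h = 0.21 kWh

0.21 kWh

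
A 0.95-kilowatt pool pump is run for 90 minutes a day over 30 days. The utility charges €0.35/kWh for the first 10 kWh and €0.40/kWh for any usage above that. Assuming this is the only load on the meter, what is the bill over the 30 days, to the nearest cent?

Runtime = 90 min × 30 = 2700 min = 45 h
Energy = 0.95 kW × 45 h = 42.75 kWh
Tier 1 (0–10 kWh): 10 × €0.35 = €3.5
Above 10 kWh: 32.75 × €0.40 = €13.1
Bill = €16.60

€16.60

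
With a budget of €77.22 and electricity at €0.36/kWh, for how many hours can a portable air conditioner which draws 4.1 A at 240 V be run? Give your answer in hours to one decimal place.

Power = 4.1 A × 240 V = 984 W = 0.984 kW
Energy available = €77.22 ÷ €0.36/kWh = 214.5 kWh
Hours = 214.5 kWh ÷ 0.984 kW = 218.0 h

218.0 h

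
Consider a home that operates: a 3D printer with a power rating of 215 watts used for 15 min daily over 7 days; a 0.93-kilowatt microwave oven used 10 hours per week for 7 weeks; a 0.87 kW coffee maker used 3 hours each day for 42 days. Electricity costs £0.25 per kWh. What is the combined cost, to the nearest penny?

£43.77

3D printer: Runtime = 15 min × 7 = 105 min = 1.75 h
3D printer: 0.215 kW × 1.75 h = 0.37625 kWh
microwave oven: Runtime = 10 h/week × 7 weeks = 70 h
microwave oven: 0.93 kW × 70 h = 65.1 kWh
coffee maker: Runtime = 3 h/day × 42 days = 126 h
coffee maker: 0.87 kW × 126 h = 109.62 kWh
Total energy = 175.09625 kWh
Cost = 175.09625 × £0.25 = £43.77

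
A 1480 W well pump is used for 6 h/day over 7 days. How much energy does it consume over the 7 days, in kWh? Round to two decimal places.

Runtime = 6 h/day × 7 days = 42 h
Energy = 1.48 kW × 42 h = 62.16 kWh

62.16 kWh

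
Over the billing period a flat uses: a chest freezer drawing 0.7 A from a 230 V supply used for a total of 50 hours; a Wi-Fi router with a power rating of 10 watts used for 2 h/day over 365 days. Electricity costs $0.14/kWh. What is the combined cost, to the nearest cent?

chest freezer: Power = 0.7 A × 230 V = 161 W = 0.161 kW
chest freezer: 0.161 kW × 50 h = 8.05 kWh
Wi-Fi router: Runtime = 2 h/day × 365 days = 730 h
Wi-Fi router: 0.01 kW × 730 h = 7.3 kWh
Total energy = 15.35 kWh
Cost = 15.35 × $0.14 = $2.15

$2.15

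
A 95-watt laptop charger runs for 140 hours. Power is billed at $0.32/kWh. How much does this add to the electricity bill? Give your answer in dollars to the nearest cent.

$4.26

Energy = 0.095 kW × 140 h = 13.3 kWh
Cost = 13.3 kWh × $0.32/kWh = $4.26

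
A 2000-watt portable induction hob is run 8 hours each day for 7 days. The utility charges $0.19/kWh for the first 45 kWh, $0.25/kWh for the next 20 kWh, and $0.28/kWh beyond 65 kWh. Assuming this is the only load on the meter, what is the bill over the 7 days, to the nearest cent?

Runtime = 8 h/day × 7 days = 56 h
Energy = 2 kW × 56 h = 112 kWh
Tier 1 (0–45 kWh): 45 × $0.19 = $8.55
Tier 2 (45–65 kWh): 20 × $0.25 = $5
Above 65 kWh: 47 × $0.28 = $13.16
Bill = $26.71

$26.71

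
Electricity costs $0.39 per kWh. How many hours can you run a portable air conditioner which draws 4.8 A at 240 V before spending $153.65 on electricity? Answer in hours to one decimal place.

Power = 4.8 A × 240 V = 1152 W = 1.152 kW
Energy available = $153.65 ÷ $0.39/kWh = 393.9744 kWh
Hours = 393.9744 kWh ÷ 1.152 kW = 342.0 h

342.0 h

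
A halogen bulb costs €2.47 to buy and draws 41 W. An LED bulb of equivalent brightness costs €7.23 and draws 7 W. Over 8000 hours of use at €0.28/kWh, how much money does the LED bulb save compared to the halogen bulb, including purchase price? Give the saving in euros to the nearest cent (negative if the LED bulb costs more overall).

€71.40

halogen bulb: €2.47 + (41/1000) kW × 8000 h × €0.28 = €2.47 + €91.84 = €94.31
LED bulb: €7.23 + (7/1000) kW × 8000 h × €0.28 = €7.23 + €15.68 = €22.91
Saving = €94.31 − €22.91 = €71.4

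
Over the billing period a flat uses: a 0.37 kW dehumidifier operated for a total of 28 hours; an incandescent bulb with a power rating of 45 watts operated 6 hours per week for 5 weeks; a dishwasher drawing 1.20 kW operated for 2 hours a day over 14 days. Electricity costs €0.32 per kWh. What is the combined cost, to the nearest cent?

€14.50

dehumidifier: 0.37 kW × 28 h = 10.36 kWh
incandescent bulb: Runtime = 6 h/week × 5 weeks = 30 h
incandescent bulb: 0.045 kW × 30 h = 1.35 kWh
dishwasher: Runtime = 2 h/day × 14 days = 28 h
dishwasher: 1.2 kW × 28 h = 33.6 kWh
Total energy = 45.31 kWh
Cost = 45.31 × €0.32 = €14.50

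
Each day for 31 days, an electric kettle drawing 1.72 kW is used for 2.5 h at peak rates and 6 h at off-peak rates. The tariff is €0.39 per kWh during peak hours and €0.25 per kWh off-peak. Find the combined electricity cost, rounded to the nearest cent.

Peak energy = 1.72 kW × 2.5 h × 31 = 133.3 kWh
Off-peak energy = 1.72 kW × 6 h × 31 = 319.92 kWh
Cost = 133.3 × €0.39 + 319.92 × €0.25 = €51.987 + €79.98 = €131.97

€131.97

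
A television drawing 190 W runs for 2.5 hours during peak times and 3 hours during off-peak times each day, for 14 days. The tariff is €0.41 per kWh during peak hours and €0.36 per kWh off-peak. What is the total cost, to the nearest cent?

Peak energy = 0.19 kW × 2.5 h × 14 = 6.65 kWh
Off-peak energy = 0.19 kW × 3 h × 14 = 7.98 kWh
Cost = 6.65 × €0.41 + 7.98 × €0.36 = €2.7265 + €2.8728 = €5.60

€5.60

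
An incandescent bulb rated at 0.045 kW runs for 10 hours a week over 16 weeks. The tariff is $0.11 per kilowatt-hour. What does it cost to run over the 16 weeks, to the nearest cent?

$0.79

Runtime = 10 h/week × 16 weeks = 160 h
Energy = 0.045 kW × 160 h = 7.2 kWh
Cost = 7.2 kWh × $0.11/kWh = $0.79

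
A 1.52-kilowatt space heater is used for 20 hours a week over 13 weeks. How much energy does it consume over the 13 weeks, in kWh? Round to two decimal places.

Runtime = 20 h/week × 13 weeks = 260 h
Energy = 1.52 kW × 260 h = 395.2 kWh

395.20 kWh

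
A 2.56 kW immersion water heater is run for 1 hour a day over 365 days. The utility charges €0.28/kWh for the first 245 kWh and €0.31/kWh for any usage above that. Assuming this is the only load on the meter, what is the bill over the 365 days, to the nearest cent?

€282.31

Runtime = 1 h/day × 365 days = 365 h
Energy = 2.56 kW × 365 h = 934.4 kWh
Tier 1 (0–245 kWh): 245 × €0.28 = €68.6
Above 245 kWh: 689.4 × €0.31 = €213.714
Bill = €282.31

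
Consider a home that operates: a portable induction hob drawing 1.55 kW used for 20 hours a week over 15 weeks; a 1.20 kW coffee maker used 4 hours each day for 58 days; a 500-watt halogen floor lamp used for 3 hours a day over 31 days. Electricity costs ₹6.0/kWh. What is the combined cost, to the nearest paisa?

portable induction hob: Runtime = 20 h/week × 15 weeks = 300 h
portable induction hob: 1.55 kW × 300 h = 465 kWh
coffee maker: Runtime = 4 h/day × 58 days = 232 h
coffee maker: 1.2 kW × 232 h = 278.4 kWh
halogen floor lamp: Runtime = 3 h/day × 31 days = 93 h
halogen floor lamp: 0.5 kW × 93 h = 46.5 kWh
Total energy = 789.9 kWh
Cost = 789.9 × ₹6.0 = ₹4739.40

₹4739.40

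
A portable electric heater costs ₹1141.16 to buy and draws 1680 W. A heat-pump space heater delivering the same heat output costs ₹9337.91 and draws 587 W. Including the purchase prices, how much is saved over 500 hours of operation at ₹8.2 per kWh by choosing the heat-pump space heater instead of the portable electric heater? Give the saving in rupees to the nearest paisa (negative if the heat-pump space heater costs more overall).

-₹3715.45

portable electric heater: ₹1141.16 + (1680/1000) kW × 500 h × ₹8.2 = ₹1141.16 + ₹6888 = ₹8029.16
heat-pump space heater: ₹9337.91 + (587/1000) kW × 500 h × ₹8.2 = ₹9337.91 + ₹2406.7 = ₹11744.61
Saving = ₹8029.16 − ₹11744.61 = −₹3715.45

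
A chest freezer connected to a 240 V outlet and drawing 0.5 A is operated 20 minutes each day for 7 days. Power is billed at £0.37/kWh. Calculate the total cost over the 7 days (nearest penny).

£0.10

Power = 0.5 A × 240 V = 120 W = 0.12 kW
Runtime = 20 min × 7 = 140 min = 2.333333… h
Energy = 0.12 kW × 2.333333… h = 0.28 kWh
Cost = 0.28 kWh × £0.37/kWh = £0.10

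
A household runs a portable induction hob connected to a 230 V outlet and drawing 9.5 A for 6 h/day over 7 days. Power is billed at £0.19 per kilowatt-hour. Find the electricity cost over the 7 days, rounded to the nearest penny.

£17.44

Power = 9.5 A × 230 V = 2185 W = 2.185 kW
Runtime = 6 h/day × 7 days = 42 h
Energy = 2.185 kW × 42 h = 91.77 kWh
Cost = 91.77 kWh × £0.19/kWh = £17.44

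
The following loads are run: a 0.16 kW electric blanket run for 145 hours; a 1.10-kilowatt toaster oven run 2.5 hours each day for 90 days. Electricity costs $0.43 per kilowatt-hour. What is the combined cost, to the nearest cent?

$116.40

electric blanket: 0.16 kW × 145 h = 23.2 kWh
toaster oven: Runtime = 2.5 h/day × 90 days = 225 h
toaster oven: 1.1 kW × 225 h = 247.5 kWh
Total energy = 270.7 kWh
Cost = 270.7 × $0.43 = $116.40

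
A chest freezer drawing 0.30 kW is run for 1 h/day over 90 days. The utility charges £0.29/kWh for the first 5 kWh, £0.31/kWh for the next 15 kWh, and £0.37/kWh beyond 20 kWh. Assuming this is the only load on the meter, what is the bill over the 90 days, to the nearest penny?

£8.69

Runtime = 1 h/day × 90 days = 90 h
Energy = 0.3 kW × 90 h = 27 kWh
Tier 1 (0–5 kWh): 5 × £0.29 = £1.45
Tier 2 (5–20 kWh): 15 × £0.31 = £4.65
Above 20 kWh: 7 × £0.37 = £2.59
Bill = £8.69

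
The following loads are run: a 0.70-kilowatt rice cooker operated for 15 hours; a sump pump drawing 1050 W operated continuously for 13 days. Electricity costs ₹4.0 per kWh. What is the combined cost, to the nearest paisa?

rice cooker: 0.7 kW × 15 h = 10.5 kWh
sump pump: Runtime = 24 h × 13 = 312 h
sump pump: 1.05 kW × 312 h = 327.6 kWh
Total energy = 338.1 kWh
Cost = 338.1 × ₹4.0 = ₹1352.40

₹1352.40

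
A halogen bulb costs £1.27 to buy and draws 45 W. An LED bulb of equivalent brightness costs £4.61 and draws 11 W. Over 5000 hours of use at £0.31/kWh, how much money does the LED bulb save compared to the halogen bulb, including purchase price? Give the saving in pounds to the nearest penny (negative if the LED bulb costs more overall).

£49.36

halogen bulb: £1.27 + (45/1000) kW × 5000 h × £0.31 = £1.27 + £69.75 = £71.02
LED bulb: £4.61 + (11/1000) kW × 5000 h × £0.31 = £4.61 + £17.05 = £21.66
Saving = £71.02 − £21.66 = £49.36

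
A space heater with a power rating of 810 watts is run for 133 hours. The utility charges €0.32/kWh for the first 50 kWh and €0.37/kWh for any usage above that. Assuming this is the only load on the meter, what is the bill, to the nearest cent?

€37.36

Energy = 0.81 kW × 133 h = 107.73 kWh
Tier 1 (0–50 kWh): 50 × €0.32 = €16
Above 50 kWh: 57.73 × €0.37 = €21.3601
Bill = €37.36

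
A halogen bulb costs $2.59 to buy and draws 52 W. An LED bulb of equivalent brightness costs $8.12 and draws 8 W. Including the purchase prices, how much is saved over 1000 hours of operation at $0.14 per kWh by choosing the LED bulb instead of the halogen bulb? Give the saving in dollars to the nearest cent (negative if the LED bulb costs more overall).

$0.63

halogen bulb: $2.59 + (52/1000) kW × 1000 h × $0.14 = $2.59 + $7.28 = $9.87
LED bulb: $8.12 + (8/1000) kW × 1000 h × $0.14 = $8.12 + $1.12 = $9.24
Saving = $9.87 − $9.24 = $0.63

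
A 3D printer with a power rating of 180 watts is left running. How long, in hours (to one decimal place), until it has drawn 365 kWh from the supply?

2027.8 h

Hours = 365 kWh ÷ 0.18 kW = 2027.8 h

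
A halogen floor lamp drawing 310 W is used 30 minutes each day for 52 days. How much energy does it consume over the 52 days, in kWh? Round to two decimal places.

Runtime = 30 min × 52 = 1560 min = 26 h
Energy = 0.31 kW × 26 h = 8.06 kWh

8.06 kWh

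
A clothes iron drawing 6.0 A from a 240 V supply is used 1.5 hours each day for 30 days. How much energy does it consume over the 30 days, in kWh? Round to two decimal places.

Power = 6.0 A × 240 V = 1440 W = 1.44 kW
Runtime = 1.5 h/day × 30 days = 45 h
Energy = 1.44 kW × 45 h = 64.8 kWh

64.80 kWh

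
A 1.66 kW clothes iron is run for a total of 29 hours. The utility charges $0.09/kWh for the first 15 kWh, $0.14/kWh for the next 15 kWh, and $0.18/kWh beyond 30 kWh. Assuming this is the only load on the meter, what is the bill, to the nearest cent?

$6.72

Energy = 1.66 kW × 29 h = 48.14 kWh
Tier 1 (0–15 kWh): 15 × $0.09 = $1.35
Tier 2 (15–30 kWh): 15 × $0.14 = $2.1
Above 30 kWh: 18.14 × $0.18 = $3.2652
Bill = $6.72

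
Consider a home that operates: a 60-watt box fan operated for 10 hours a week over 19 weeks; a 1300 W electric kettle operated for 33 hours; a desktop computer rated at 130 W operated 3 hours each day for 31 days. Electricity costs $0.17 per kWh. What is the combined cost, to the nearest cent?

box fan: Runtime = 10 h/week × 19 weeks = 190 h
box fan: 0.06 kW × 190 h = 11.4 kWh
electric kettle: 1.3 kW × 33 h = 42.9 kWh
desktop computer: Runtime = 3 h/day × 31 days = 93 h
desktop computer: 0.13 kW × 93 h = 12.09 kWh
Total energy = 66.39 kWh
Cost = 66.39 × $0.17 = $11.29

$11.29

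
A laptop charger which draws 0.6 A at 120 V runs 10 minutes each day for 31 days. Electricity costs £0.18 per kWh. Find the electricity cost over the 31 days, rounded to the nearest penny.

Power = 0.6 A × 120 V = 72 W = 0.072 kW
Runtime = 10 min × 31 = 310 min = 5.166666… h
Energy = 0.072 kW × 5.166666… h = 0.372 kWh
Cost = 0.372 kWh × £0.18/kWh = £0.07

£0.07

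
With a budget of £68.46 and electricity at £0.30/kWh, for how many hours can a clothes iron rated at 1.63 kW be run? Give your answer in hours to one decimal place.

140.0 h

Energy available = £68.46 ÷ £0.30/kWh = 228.2 kWh
Hours = 228.2 kWh ÷ 1.63 kW = 140.0 h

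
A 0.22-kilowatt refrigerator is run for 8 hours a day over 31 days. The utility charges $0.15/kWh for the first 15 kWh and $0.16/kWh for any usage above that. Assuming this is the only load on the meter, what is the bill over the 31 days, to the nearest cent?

Runtime = 8 h/day × 31 days = 248 h
Energy = 0.22 kW × 248 h = 54.56 kWh
Tier 1 (0–15 kWh): 15 × $0.15 = $2.25
Above 15 kWh: 39.56 × $0.16 = $6.3296
Bill = $8.58

$8.58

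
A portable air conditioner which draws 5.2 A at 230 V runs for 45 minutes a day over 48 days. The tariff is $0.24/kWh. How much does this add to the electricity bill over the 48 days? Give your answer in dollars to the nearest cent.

$10.33

Power = 5.2 A × 230 V = 1196 W = 1.196 kW
Runtime = 45 min × 48 = 2160 min = 36 h
Energy = 1.196 kW × 36 h = 43.056 kWh
Cost = 43.056 kWh × $0.24/kWh = $10.33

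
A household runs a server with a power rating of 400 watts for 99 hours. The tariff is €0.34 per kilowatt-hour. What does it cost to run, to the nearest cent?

Energy = 0.4 kW × 99 h = 39.6 kWh
Cost = 39.6 kWh × €0.34/kWh = €13.46

€13.46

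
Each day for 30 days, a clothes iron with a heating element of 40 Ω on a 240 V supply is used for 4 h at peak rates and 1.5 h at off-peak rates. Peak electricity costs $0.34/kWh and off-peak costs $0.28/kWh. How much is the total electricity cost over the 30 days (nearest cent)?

Power = V²/R = 240²/40 = 1440 W = 1.44 kW
Peak energy = 1.44 kW × 4 h × 30 = 172.8 kWh
Off-peak energy = 1.44 kW × 1.5 h × 30 = 64.8 kWh
Cost = 172.8 × $0.34 + 64.8 × $0.28 = $58.752 + $18.144 = $76.90

$76.90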